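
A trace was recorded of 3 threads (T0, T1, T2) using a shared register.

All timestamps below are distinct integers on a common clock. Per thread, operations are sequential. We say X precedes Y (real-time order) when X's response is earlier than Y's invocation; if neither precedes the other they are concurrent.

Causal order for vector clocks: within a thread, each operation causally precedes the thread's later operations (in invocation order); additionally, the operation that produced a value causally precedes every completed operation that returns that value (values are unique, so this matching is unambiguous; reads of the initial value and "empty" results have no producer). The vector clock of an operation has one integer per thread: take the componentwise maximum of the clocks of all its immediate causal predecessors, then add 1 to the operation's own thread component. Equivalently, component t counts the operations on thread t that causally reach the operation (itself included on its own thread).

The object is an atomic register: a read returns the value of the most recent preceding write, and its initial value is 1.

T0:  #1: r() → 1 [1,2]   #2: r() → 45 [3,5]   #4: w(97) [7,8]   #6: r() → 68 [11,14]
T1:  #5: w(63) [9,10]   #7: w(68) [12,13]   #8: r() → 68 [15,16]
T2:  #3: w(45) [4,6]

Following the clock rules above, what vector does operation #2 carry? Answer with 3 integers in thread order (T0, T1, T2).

(2, 0, 1)

#3, invoked 4, has no incoming edges; only T2's bump applies → (0, 0, 1)
#5, invoked 9, has no incoming edges; only T1's bump applies → (0, 1, 0)
#1, invoked 1, has no incoming edges; only T0's bump applies → (1, 0, 0)
#7, invoked 12, takes VC(#5)=(0, 1, 0) under max, adds 1 for T1 → (0, 2, 0)
#8, invoked 15, takes VC(#7)=(0, 2, 0) under max, adds 1 for T1 → (0, 3, 0)
#2, invoked 3, takes VC(#1)=(1, 0, 0), VC(#3)=(0, 0, 1) under max, adds 1 for T0 → (2, 0, 1)
#4, invoked 7, takes VC(#2)=(2, 0, 1) under max, adds 1 for T0 → (3, 0, 1)
#6, invoked 11, takes VC(#4)=(3, 0, 1), VC(#7)=(0, 2, 0) under max, adds 1 for T0 → (4, 2, 1)
target: VC(#2) = (2, 0, 1)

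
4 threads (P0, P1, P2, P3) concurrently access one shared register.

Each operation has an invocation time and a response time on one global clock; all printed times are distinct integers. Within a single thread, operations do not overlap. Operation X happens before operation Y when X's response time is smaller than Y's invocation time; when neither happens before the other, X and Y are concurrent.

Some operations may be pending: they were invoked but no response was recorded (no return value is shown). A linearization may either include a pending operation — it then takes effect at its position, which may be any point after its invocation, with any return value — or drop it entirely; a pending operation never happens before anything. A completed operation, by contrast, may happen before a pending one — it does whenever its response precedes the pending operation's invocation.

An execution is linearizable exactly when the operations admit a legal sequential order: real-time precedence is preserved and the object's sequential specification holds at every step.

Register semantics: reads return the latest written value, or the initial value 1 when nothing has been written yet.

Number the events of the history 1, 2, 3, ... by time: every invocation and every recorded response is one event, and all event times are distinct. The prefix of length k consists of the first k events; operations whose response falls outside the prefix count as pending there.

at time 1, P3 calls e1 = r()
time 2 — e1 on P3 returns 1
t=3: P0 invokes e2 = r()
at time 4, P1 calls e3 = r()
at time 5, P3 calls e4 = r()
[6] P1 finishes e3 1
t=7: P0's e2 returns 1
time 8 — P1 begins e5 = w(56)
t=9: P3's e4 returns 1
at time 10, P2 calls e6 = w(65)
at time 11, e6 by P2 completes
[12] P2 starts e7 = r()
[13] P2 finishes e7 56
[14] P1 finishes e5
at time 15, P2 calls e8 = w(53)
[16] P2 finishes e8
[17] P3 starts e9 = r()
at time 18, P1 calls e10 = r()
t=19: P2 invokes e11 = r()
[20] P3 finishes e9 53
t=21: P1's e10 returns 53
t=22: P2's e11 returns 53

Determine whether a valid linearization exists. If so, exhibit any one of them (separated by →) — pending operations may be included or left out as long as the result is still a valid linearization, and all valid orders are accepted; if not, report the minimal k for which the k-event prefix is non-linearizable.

step 1: e1 r() → 1 — value 1
step 2: e2 r() → 1 — value 1
step 3: e3 r() → 1 — value 1
step 4: e4 r() → 1 — value 1
step 5: e6 w(65) — value 65
step 6: e5 w(56) — value 56
step 7: e7 r() → 56 — value 56
step 8: e8 w(53) — value 53
step 9: e9 r() → 53 — value 53
step 10: e10 r() → 53 — value 53
step 11: e11 r() → 53 — value 53

linearizable — witness: e1 → e2 → e3 → e4 → e6 → e5 → e7 → e8 → e9 → e10 → e11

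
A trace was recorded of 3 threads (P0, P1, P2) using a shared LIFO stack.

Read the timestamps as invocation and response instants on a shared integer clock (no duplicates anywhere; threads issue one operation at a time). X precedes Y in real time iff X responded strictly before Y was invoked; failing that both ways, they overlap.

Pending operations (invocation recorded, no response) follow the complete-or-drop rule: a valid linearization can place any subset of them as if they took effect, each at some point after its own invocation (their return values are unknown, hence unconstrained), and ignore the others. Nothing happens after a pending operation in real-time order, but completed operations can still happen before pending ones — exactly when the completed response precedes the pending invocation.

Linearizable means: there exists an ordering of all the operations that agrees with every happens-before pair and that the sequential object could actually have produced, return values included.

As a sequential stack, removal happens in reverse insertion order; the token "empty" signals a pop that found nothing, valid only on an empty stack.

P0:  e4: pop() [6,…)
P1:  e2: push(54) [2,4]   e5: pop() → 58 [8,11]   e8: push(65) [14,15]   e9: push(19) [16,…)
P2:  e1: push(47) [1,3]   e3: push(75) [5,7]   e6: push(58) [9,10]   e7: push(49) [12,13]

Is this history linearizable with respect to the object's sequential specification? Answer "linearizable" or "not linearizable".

a witness: e1, e2, e3, e4, e6, e5, e7, e8
1. e1 push(47), leaving stack <47>
2. e2 push(54), leaving stack <47,54>
3. e3 push(75), leaving stack <47,54,75>
4. e4 pop() (pending, included), leaving stack <47,54>
5. e6 push(58), leaving stack <47,54,58>
6. e5 pop() → 58, leaving stack <47,54>
7. e7 push(49), leaving stack <47,54,49>
8. e8 push(65), leaving stack <47,54,49,65>

linearizable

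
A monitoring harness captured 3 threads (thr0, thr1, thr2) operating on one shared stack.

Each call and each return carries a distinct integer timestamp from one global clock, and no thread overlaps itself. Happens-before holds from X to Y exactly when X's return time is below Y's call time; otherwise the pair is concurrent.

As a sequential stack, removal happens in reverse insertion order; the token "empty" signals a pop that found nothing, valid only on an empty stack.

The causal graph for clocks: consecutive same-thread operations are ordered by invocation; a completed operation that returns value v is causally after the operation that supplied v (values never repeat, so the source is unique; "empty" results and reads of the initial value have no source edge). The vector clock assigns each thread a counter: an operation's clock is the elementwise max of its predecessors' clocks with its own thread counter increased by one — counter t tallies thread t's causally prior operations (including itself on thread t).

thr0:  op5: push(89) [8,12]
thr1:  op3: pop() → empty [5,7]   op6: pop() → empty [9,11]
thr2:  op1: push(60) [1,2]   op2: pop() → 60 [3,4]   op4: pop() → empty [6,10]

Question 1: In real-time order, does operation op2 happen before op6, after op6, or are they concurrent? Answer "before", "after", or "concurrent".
op2 spans [3,4], op6 spans [9,11]
resp(op2)=4 < inv(op6)=9

before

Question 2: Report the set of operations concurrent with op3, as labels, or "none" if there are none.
op3 spans [5,7]; an op avoiding the whole window 5..7 is ordered, any other is concurrent
op1 [1,2]: before
op2 [3,4]: before
op4 [6,10]: concurrent
op5 [8,12]: after
op6 [9,11]: after

op4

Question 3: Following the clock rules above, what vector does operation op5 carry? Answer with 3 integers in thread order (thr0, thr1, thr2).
op1 (invocation 1): nothing precedes it; thr2's component alone gives (0, 0, 1)
op3 (invocation 5): nothing precedes it; thr1's component alone gives (0, 1, 0)
op5 (invocation 8): nothing precedes it; thr0's component alone gives (1, 0, 0)
merge at op2 (invoked 3): VC(op1)=(0, 0, 1), own-thread bump on thr2 → (0, 0, 2)
merge at op6 (invoked 9): VC(op3)=(0, 1, 0), own-thread bump on thr1 → (0, 2, 0)
merge at op4 (invoked 6): VC(op2)=(0, 0, 2), own-thread bump on thr2 → (0, 0, 3)
target: VC(op5) = (1, 0, 0)

(1, 0, 0)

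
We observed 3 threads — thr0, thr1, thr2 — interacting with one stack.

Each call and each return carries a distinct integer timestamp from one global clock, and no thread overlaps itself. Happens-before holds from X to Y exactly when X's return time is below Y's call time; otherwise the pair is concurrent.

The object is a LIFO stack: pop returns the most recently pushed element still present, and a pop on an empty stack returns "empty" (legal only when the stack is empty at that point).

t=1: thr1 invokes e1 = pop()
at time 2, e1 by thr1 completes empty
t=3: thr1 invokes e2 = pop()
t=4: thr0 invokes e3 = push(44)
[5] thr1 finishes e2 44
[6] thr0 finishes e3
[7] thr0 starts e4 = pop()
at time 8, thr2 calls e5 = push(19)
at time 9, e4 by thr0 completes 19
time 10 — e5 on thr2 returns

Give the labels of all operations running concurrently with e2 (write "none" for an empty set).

overlap test against e2 [3,5]: concurrent iff the interval meets 3..5
e1 [1,2]: before
e3 [4,6]: concurrent
e4 [7,9]: after
e5 [8,10]: after

e3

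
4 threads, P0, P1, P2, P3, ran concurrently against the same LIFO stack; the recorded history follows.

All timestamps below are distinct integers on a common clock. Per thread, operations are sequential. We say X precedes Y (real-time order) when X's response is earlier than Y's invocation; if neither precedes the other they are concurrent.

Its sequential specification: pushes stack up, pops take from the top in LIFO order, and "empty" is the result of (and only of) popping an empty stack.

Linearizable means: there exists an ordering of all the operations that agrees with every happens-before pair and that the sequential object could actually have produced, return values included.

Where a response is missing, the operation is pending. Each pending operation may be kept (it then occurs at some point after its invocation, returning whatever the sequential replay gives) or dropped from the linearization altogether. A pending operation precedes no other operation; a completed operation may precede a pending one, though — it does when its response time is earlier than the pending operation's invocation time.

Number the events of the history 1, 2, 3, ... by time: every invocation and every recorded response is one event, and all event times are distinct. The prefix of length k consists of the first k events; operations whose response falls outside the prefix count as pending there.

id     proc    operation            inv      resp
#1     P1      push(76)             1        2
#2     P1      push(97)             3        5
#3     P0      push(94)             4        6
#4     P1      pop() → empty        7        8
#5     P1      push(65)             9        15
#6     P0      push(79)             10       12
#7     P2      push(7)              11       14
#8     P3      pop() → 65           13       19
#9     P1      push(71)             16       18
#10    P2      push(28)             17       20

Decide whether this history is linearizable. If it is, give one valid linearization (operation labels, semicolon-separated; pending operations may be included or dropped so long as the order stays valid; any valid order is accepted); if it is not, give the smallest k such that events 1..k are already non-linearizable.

not linearizable — minimal violating prefix: 8 events

through event 7 a valid linearization exists; event 8 (#4 responding at time 8) ends that
real-time-consistent orders of the 4 completed operations: 2 — all fail the LIFO stack replay
e.g. #1, #2, #3, #4: illegal at step 4, since #4 pop() → empty cannot apply there
e.g. #1, #3, #2, #4: illegal at step 4, since #4 pop() → empty cannot apply there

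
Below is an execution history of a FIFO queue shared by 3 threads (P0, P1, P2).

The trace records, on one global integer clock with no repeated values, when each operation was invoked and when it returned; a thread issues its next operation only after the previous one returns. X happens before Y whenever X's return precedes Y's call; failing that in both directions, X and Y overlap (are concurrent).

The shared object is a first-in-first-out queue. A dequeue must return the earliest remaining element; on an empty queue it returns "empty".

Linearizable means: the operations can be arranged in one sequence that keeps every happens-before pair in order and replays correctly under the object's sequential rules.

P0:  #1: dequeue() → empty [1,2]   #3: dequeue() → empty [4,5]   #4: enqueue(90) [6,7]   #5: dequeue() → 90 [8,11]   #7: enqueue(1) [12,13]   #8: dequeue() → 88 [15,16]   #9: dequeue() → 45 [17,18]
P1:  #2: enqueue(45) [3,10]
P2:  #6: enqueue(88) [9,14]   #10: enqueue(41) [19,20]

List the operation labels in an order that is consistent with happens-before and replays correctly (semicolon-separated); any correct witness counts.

#1; #3; #4; #5; #6; #2; #7; #8; #9; #10

step 1: #1 dequeue() → empty — queue <>
step 2: #3 dequeue() → empty — queue <>
step 3: #4 enqueue(90) — queue <90>
step 4: #5 dequeue() → 90 — queue <>
step 5: #6 enqueue(88) — queue <88>
step 6: #2 enqueue(45) — queue <88,45>
step 7: #7 enqueue(1) — queue <88,45,1>
step 8: #8 dequeue() → 88 — queue <45,1>
step 9: #9 dequeue() → 45 — queue <1>
step 10: #10 enqueue(41) — queue <1,41>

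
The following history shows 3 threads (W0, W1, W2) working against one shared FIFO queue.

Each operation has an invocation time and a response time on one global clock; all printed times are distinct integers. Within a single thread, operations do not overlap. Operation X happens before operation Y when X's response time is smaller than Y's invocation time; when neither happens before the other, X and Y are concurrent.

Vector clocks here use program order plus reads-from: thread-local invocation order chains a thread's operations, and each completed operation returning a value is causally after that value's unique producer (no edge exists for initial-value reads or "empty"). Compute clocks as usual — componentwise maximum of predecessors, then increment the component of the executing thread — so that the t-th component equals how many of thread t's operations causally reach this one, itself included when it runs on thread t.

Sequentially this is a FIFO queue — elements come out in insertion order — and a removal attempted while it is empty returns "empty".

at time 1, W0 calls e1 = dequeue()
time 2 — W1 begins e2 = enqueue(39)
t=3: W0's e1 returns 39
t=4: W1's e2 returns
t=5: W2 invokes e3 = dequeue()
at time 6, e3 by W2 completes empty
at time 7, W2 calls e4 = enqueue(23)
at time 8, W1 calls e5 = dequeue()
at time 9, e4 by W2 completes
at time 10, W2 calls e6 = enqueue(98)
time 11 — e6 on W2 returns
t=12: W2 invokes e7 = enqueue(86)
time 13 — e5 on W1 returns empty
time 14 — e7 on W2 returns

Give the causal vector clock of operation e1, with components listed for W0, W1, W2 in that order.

e3 (invocation 5): nothing precedes it; W2's component alone gives (0, 0, 1)
e2 (invocation 2): nothing precedes it; W1's component alone gives (0, 1, 0)
VC(e4, invoked at 7): max of VC(e3)=(0, 0, 1), then +1 on thread W2 → (0, 0, 2)
VC(e5, invoked at 8): max of VC(e2)=(0, 1, 0), then +1 on thread W1 → (0, 2, 0)
VC(e1, invoked at 1): max of VC(e2)=(0, 1, 0), then +1 on thread W0 → (1, 1, 0)
VC(e6, invoked at 10): max of VC(e4)=(0, 0, 2), then +1 on thread W2 → (0, 0, 3)
VC(e7, invoked at 12): max of VC(e6)=(0, 0, 3), then +1 on thread W2 → (0, 0, 4)
target: VC(e1) = (1, 1, 0)

(1, 1, 0)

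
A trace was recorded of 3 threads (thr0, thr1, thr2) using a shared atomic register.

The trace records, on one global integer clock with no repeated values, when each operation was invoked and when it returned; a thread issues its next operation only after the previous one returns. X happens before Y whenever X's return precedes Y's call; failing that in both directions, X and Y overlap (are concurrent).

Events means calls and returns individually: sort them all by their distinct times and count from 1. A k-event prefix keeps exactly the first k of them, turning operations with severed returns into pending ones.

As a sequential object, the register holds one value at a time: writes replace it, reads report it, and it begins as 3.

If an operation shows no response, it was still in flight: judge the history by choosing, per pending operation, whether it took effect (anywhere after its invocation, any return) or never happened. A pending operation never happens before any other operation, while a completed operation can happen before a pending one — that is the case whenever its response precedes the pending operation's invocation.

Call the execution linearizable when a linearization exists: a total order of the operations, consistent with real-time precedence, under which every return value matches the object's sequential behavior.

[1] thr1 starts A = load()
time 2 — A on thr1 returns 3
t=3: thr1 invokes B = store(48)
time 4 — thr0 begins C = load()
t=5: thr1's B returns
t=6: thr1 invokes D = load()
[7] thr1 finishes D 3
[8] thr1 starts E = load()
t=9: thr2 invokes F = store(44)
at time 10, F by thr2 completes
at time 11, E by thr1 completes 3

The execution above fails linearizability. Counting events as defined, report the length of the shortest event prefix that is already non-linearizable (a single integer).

7

one valid order for events 1..6 is A, B:
after step 1 (A load() → 3): value 3
after step 2 (B store(48)): value 48
with event 7 included (D responding at time 7), all real-time-consistent orders fail
every completion of the 1 pending operation (C) was checked; none linearizes
take A, B, D (pending dropped): step 3 already fails, because D load() → 3 cannot occur there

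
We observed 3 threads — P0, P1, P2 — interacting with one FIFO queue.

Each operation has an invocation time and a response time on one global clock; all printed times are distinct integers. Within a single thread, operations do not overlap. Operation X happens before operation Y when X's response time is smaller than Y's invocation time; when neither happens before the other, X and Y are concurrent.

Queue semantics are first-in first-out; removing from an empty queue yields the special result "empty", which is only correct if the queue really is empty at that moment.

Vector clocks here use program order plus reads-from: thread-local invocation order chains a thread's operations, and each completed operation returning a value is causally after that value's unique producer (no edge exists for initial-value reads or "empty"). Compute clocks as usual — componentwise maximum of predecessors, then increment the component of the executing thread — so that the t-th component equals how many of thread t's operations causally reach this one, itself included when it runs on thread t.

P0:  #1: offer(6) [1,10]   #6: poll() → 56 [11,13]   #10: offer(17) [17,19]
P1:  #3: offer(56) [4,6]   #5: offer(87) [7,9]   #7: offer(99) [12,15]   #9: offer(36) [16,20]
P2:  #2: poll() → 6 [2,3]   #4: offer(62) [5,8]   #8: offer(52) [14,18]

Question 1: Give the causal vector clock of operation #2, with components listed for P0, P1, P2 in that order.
invoked at 4, #3 has no predecessors; its own P1 bump gives (0, 1, 0)
invoked at 1, #1 has no predecessors; its own P0 bump gives (1, 0, 0)
merge at #5 (invoked 7): VC(#3)=(0, 1, 0), own-thread bump on P1 → (0, 2, 0)
merge at #2 (invoked 2): VC(#1)=(1, 0, 0), own-thread bump on P2 → (1, 0, 1)
merge at #7 (invoked 12): VC(#5)=(0, 2, 0), own-thread bump on P1 → (0, 3, 0)
merge at #4 (invoked 5): VC(#2)=(1, 0, 1), own-thread bump on P2 → (1, 0, 2)
merge at #6 (invoked 11): VC(#1)=(1, 0, 0), VC(#3)=(0, 1, 0), own-thread bump on P0 → (2, 1, 0)
merge at #9 (invoked 16): VC(#7)=(0, 3, 0), own-thread bump on P1 → (0, 4, 0)
merge at #8 (invoked 14): VC(#4)=(1, 0, 2), own-thread bump on P2 → (1, 0, 3)
merge at #10 (invoked 17): VC(#6)=(2, 1, 0), own-thread bump on P0 → (3, 1, 0)
target: VC(#2) = (1, 0, 1)

(1, 0, 1)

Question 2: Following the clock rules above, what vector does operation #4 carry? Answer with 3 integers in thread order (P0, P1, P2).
VC(#3, invoked at 4): no causal predecessors; +1 on P1 → (0, 1, 0)
VC(#1, invoked at 1): no causal predecessors; +1 on P0 → (1, 0, 0)
VC(#5, invoked at 7): max of VC(#3)=(0, 1, 0), then +1 on thread P1 → (0, 2, 0)
VC(#2, invoked at 2): max of VC(#1)=(1, 0, 0), then +1 on thread P2 → (1, 0, 1)
VC(#7, invoked at 12): max of VC(#5)=(0, 2, 0), then +1 on thread P1 → (0, 3, 0)
VC(#4, invoked at 5): max of VC(#2)=(1, 0, 1), then +1 on thread P2 → (1, 0, 2)
VC(#6, invoked at 11): max of VC(#1)=(1, 0, 0), VC(#3)=(0, 1, 0), then +1 on thread P0 → (2, 1, 0)
VC(#9, invoked at 16): max of VC(#7)=(0, 3, 0), then +1 on thread P1 → (0, 4, 0)
VC(#8, invoked at 14): max of VC(#4)=(1, 0, 2), then +1 on thread P2 → (1, 0, 3)
VC(#10, invoked at 17): max of VC(#6)=(2, 1, 0), then +1 on thread P0 → (3, 1, 0)
target: VC(#4) = (1, 0, 2)

(1, 0, 2)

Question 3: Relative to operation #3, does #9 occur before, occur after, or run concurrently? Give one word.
#9 spans [16,20], #3 spans [4,6]
resp(#3)=6 < inv(#9)=16

after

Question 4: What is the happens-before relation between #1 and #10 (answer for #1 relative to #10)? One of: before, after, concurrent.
#1 spans [1,10], #10 spans [17,19]
resp(#1)=10 < inv(#10)=17

before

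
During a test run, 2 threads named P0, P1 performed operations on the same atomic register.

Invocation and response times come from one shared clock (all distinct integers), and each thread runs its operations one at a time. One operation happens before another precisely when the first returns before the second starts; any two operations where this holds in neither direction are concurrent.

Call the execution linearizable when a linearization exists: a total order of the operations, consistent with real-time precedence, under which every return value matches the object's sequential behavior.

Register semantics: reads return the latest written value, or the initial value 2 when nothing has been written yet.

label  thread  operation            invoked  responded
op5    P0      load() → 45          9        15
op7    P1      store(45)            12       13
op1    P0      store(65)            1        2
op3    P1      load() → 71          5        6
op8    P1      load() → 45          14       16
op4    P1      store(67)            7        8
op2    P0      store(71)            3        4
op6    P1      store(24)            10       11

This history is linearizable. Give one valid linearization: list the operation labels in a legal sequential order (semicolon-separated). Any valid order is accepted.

step 1: op1 store(65) — value 65
step 2: op2 store(71) — value 71
step 3: op3 load() → 71 — value 71
step 4: op4 store(67) — value 67
step 5: op6 store(24) — value 24
step 6: op7 store(45) — value 45
step 7: op5 load() → 45 — value 45
step 8: op8 load() → 45 — value 45

op1; op2; op3; op4; op6; op7; op5; op8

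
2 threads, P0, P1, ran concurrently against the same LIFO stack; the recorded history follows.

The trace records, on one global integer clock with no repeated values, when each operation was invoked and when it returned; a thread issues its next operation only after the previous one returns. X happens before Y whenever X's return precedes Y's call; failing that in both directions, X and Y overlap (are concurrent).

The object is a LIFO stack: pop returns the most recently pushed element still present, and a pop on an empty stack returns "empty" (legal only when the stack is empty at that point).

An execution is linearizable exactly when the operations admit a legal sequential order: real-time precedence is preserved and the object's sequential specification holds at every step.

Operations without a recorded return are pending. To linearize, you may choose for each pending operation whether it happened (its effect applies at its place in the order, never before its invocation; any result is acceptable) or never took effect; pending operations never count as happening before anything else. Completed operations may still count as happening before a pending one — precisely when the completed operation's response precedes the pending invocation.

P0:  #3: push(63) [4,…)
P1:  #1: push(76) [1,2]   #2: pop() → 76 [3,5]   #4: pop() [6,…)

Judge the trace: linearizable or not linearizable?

one valid linearization: #1, #2
step 1: #1 push(76) — stack <76>
step 2: #2 pop() → 76 — stack <>

linearizable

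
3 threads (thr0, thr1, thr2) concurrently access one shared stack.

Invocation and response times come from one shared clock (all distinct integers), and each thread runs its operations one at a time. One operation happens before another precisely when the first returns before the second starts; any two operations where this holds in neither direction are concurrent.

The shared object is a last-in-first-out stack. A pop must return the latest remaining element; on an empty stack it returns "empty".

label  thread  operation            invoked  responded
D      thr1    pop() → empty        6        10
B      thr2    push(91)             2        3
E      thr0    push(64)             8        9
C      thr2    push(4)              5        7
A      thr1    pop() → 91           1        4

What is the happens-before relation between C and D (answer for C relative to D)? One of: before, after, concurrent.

C spans [5,7], D spans [6,10]
the intervals overlap in both directions

concurrent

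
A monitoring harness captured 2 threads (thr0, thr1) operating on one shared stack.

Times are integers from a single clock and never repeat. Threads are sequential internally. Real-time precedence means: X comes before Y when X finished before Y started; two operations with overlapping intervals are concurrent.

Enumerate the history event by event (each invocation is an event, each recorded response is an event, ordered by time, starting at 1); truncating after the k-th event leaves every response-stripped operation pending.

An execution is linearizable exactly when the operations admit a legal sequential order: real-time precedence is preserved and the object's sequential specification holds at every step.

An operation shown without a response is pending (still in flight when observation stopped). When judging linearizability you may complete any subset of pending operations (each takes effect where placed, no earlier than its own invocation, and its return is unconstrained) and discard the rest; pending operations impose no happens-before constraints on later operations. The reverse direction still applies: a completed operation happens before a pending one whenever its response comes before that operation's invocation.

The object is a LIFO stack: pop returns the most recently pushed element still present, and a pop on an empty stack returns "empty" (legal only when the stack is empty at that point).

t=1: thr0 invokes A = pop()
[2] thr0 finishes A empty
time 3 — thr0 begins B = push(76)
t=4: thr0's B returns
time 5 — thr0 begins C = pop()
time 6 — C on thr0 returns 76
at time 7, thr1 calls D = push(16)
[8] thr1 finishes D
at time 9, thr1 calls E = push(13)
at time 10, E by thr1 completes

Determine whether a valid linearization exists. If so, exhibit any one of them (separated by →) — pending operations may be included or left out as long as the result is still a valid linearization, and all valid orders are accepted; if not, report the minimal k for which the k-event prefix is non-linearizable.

linearizable — witness: A → B → C → D → E

step 1: A pop() → empty — stack <>
step 2: B push(76) — stack <76>
step 3: C pop() → 76 — stack <>
step 4: D push(16) — stack <16>
step 5: E push(13) — stack <16,13>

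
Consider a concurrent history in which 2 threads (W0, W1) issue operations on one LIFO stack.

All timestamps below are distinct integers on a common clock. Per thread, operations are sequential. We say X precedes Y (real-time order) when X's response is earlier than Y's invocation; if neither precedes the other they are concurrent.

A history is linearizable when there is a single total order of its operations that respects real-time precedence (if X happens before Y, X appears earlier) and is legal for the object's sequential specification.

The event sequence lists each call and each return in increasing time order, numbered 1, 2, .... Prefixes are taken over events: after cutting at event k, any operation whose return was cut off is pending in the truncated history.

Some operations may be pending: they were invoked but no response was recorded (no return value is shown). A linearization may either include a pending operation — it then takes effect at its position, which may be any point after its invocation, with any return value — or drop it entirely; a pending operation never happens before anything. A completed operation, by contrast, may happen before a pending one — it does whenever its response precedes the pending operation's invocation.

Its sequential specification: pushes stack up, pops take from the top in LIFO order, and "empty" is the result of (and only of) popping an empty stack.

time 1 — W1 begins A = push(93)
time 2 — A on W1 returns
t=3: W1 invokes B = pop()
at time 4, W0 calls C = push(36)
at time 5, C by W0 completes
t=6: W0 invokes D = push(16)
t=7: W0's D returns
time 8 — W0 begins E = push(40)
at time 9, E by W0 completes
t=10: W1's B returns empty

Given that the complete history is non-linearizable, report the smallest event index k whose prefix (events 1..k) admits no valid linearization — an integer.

10

a valid linearization of events 1..9 exists, for instance A, B, C, D, E:
step 1: A push(93) — stack <93>
step 2: B pop() (pending, included) — stack <>
step 3: C push(36) — stack <36>
step 4: D push(16) — stack <36,16>
step 5: E push(40) — stack <36,16,40>
at event 10 (B's time-10 response) nothing linearizes any more
sample order A, B, C, D, E stalls at step 2 — B pop() → empty has no legal effect
sample order A, C, B, D, E stalls at step 3 — B pop() → empty has no legal effect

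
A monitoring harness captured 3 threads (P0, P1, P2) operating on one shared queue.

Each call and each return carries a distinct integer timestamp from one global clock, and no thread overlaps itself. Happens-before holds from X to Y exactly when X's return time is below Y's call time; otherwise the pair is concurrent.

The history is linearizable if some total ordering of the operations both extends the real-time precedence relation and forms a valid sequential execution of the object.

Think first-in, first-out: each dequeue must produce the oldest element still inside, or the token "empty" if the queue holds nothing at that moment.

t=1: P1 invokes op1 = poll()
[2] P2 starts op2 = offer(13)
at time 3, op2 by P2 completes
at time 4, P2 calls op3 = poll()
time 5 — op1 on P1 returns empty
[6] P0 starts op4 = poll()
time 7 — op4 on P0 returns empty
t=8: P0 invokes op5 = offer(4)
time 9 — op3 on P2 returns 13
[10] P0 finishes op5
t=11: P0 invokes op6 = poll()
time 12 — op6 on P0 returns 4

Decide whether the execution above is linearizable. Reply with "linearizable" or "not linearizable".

one valid linearization: op1, op2, op3, op4, op5, op6
1. op1 poll() → empty, leaving queue <>
2. op2 offer(13), leaving queue <13>
3. op3 poll() → 13, leaving queue <>
4. op4 poll() → empty, leaving queue <>
5. op5 offer(4), leaving queue <4>
6. op6 poll() → 4, leaving queue <>

linearizable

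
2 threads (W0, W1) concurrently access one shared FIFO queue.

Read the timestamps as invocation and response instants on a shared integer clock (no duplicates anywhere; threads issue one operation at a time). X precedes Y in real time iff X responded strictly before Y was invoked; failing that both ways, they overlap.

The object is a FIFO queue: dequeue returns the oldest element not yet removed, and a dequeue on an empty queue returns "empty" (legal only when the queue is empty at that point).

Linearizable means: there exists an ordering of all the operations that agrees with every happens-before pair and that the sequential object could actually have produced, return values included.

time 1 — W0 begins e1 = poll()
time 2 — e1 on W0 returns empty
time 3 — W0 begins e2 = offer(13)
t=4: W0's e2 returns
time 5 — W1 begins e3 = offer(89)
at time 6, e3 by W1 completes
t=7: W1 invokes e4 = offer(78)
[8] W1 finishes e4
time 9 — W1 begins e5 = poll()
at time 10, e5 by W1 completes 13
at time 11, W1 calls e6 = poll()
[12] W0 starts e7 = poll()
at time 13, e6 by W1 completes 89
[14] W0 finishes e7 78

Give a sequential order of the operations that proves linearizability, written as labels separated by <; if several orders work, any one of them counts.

e1 < e2 < e3 < e4 < e5 < e6 < e7

after step 1 (e1 poll() → empty): queue <>
after step 2 (e2 offer(13)): queue <13>
after step 3 (e3 offer(89)): queue <13,89>
after step 4 (e4 offer(78)): queue <13,89,78>
after step 5 (e5 poll() → 13): queue <89,78>
after step 6 (e6 poll() → 89): queue <78>
after step 7 (e7 poll() → 78): queue <>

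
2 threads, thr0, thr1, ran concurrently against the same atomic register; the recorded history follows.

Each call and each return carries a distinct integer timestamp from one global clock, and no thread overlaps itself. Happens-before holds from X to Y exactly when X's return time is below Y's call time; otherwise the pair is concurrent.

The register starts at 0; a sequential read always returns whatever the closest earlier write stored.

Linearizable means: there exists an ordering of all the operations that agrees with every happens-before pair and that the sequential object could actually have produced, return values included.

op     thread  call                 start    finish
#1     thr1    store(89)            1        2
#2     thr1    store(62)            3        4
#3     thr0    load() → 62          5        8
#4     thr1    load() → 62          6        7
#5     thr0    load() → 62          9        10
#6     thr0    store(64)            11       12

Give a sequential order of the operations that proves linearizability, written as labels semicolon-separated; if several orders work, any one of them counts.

after step 1 (#1 store(89)): value 89
after step 2 (#2 store(62)): value 62
after step 3 (#3 load() → 62): value 62
after step 4 (#4 load() → 62): value 62
after step 5 (#5 load() → 62): value 62
after step 6 (#6 store(64)): value 64

#1; #2; #3; #4; #5; #6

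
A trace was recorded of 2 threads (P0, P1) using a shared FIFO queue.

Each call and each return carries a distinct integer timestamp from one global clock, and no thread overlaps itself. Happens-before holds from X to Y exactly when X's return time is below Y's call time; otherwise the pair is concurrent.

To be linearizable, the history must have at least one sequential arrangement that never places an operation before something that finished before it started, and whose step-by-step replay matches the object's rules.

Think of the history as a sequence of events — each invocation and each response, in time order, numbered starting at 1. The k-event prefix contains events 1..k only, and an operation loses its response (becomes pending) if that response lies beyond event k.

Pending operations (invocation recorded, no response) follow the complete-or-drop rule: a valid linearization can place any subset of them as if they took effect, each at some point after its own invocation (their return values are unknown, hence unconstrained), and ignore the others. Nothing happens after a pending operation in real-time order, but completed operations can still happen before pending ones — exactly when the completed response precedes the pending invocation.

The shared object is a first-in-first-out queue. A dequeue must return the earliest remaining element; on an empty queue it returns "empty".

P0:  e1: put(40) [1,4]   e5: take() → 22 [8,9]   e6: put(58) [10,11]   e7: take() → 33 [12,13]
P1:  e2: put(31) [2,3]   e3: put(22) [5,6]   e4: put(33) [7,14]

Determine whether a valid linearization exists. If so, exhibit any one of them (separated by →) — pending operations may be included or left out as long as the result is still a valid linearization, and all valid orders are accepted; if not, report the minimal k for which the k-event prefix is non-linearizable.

events 1..8 are fine; event 9 — the response of e5 at time 9 — makes the prefix non-linearizable
real-time-consistent orders of the 4 completed operations: 2 — all fail the FIFO queue replay
no completion choice of the 1 pending operation (e4) rescues it — every subset was tried
for example e1, e2, e3, e5 (pending dropped) fails at step 4: e5 take() → 22 is not legal there
for example e2, e1, e3, e5 (pending dropped) fails at step 4: e5 take() → 22 is not legal there

not linearizable — minimal violating prefix: 9 events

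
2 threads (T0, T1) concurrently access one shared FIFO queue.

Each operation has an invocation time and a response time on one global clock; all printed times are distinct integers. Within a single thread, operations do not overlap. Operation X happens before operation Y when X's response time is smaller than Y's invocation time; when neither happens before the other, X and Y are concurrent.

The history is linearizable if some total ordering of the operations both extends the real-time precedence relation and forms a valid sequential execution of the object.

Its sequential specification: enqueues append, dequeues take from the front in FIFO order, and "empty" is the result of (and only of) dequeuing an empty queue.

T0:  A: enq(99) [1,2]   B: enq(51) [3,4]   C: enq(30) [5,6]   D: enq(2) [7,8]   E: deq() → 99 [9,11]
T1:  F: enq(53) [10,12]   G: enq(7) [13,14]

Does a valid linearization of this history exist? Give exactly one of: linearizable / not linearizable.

linearizable

a witness: A, B, C, D, E, F, G
after step 1 (A enq(99)): queue <99>
after step 2 (B enq(51)): queue <99,51>
after step 3 (C enq(30)): queue <99,51,30>
after step 4 (D enq(2)): queue <99,51,30,2>
after step 5 (E deq() → 99): queue <51,30,2>
after step 6 (F enq(53)): queue <51,30,2,53>
after step 7 (G enq(7)): queue <51,30,2,53,7>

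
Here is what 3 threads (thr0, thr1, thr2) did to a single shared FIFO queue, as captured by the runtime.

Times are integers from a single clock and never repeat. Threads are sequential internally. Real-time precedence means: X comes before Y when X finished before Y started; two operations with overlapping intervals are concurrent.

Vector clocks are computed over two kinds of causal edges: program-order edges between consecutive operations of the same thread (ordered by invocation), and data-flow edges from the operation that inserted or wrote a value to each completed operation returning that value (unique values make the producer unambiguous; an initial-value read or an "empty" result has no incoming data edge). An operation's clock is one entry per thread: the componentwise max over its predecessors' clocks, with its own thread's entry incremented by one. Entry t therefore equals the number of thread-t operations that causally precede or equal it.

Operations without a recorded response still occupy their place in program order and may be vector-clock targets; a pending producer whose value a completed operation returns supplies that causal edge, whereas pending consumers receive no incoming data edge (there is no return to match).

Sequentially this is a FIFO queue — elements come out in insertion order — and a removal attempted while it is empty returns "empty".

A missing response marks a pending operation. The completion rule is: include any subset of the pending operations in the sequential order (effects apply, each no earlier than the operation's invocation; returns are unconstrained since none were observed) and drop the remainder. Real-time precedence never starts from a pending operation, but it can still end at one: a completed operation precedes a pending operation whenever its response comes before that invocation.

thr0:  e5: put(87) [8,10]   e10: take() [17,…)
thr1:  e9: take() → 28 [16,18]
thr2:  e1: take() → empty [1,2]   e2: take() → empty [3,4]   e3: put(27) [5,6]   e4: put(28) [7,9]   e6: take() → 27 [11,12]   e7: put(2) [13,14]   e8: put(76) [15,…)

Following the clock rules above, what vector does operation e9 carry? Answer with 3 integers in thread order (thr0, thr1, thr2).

root op e1, invoked 1: fresh clock plus thr2's own tick → (0, 0, 1)
root op e5, invoked 8: fresh clock plus thr0's own tick → (1, 0, 0)
VC(e2, invoked at 3): max of VC(e1)=(0, 0, 1), then +1 on thread thr2 → (0, 0, 2)
VC(e10, invoked at 17): max of VC(e5)=(1, 0, 0), then +1 on thread thr0 → (2, 0, 0)
VC(e3, invoked at 5): max of VC(e2)=(0, 0, 2), then +1 on thread thr2 → (0, 0, 3)
VC(e4, invoked at 7): max of VC(e3)=(0, 0, 3), then +1 on thread thr2 → (0, 0, 4)
VC(e6, invoked at 11): max of VC(e3)=(0, 0, 3), VC(e4)=(0, 0, 4), then +1 on thread thr2 → (0, 0, 5)
VC(e9, invoked at 16): max of VC(e4)=(0, 0, 4), then +1 on thread thr1 → (0, 1, 4)
VC(e7, invoked at 13): max of VC(e6)=(0, 0, 5), then +1 on thread thr2 → (0, 0, 6)
VC(e8, invoked at 15): max of VC(e7)=(0, 0, 6), then +1 on thread thr2 → (0, 0, 7)
target: VC(e9) = (0, 1, 4)

(0, 1, 4)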